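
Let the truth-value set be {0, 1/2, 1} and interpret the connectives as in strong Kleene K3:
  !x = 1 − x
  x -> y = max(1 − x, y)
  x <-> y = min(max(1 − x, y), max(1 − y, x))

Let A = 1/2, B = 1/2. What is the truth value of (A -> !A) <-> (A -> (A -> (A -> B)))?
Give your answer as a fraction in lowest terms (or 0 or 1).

!A = !1/2 = 1/2
A -> !A = 1/2 -> 1/2 = 1/2
A -> B = 1/2 -> 1/2 = 1/2
A -> (A -> B) = 1/2 -> 1/2 = 1/2
A -> (A -> (A -> B)) = 1/2 -> 1/2 = 1/2
(A -> !A) <-> (A -> (A -> (A -> B))) = 1/2 <-> 1/2 = 1/2

1/2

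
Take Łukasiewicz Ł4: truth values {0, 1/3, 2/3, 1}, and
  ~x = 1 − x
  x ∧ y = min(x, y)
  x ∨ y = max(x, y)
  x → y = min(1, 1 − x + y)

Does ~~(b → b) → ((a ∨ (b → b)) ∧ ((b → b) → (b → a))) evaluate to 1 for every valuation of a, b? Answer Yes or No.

No

Counterexample: take a = 0, b = 1/3.
b → b = 1/3 → 1/3 = 1
~(b → b) = ~1 = 0
~~(b → b) = ~0 = 1
b → b = 1/3 → 1/3 = 1
a ∨ (b → b) = 0 ∨ 1 = 1
b → b = 1/3 → 1/3 = 1
b → a = 1/3 → 0 = 2/3
(b → b) → (b → a) = 1 → 2/3 = 2/3
(a ∨ (b → b)) ∧ ((b → b) → (b → a)) = 1 ∧ 2/3 = 2/3
~~(b → b) → ((a ∨ (b → b)) ∧ ((b → b) → (b → a))) = 1 → 2/3 = 2/3
This gives 2/3 ≠ 1.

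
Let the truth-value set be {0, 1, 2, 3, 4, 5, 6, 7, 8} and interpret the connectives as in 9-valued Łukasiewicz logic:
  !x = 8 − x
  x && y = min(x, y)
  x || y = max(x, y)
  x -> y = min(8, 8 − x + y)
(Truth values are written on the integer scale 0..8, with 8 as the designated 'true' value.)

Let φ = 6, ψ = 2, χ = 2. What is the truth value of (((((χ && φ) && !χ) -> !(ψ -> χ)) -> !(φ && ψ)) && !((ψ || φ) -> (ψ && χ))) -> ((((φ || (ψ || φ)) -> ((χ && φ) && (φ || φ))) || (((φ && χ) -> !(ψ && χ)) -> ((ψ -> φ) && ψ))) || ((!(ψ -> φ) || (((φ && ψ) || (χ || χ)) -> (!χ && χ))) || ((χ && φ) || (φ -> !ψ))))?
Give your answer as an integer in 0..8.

8

χ && φ = 2 && 6 = 2
!χ = !2 = 6
(χ && φ) && !χ = 2 && 6 = 2
ψ -> χ = 2 -> 2 = 8
!(ψ -> χ) = !8 = 0
((χ && φ) && !χ) -> !(ψ -> χ) = 2 -> 0 = 6
φ && ψ = 6 && 2 = 2
!(φ && ψ) = !2 = 6
(((χ && φ) && !χ) -> !(ψ -> χ)) -> !(φ && ψ) = 6 -> 6 = 8
ψ || φ = 2 || 6 = 6
ψ && χ = 2 && 2 = 2
(ψ || φ) -> (ψ && χ) = 6 -> 2 = 4
!((ψ || φ) -> (ψ && χ)) = !4 = 4
((((χ && φ) && !χ) -> !(ψ -> χ)) -> !(φ && ψ)) && !((ψ || φ) -> (ψ && χ)) = 8 && 4 = 4
ψ || φ = 2 || 6 = 6
φ || (ψ || φ) = 6 || 6 = 6
χ && φ = 2 && 6 = 2
φ || φ = 6 || 6 = 6
(χ && φ) && (φ || φ) = 2 && 6 = 2
(φ || (ψ || φ)) -> ((χ && φ) && (φ || φ)) = 6 -> 2 = 4
φ && χ = 6 && 2 = 2
ψ && χ = 2 && 2 = 2
!(ψ && χ) = !2 = 6
(φ && χ) -> !(ψ && χ) = 2 -> 6 = 8
ψ -> φ = 2 -> 6 = 8
(ψ -> φ) && ψ = 8 && 2 = 2
((φ && χ) -> !(ψ && χ)) -> ((ψ -> φ) && ψ) = 8 -> 2 = 2
((φ || (ψ || φ)) -> ((χ && φ) && (φ || φ))) || (((φ && χ) -> !(ψ && χ)) -> ((ψ -> φ) && ψ)) = 4 || 2 = 4
ψ -> φ = 2 -> 6 = 8
!(ψ -> φ) = !8 = 0
φ && ψ = 6 && 2 = 2
χ || χ = 2 || 2 = 2
(φ && ψ) || (χ || χ) = 2 || 2 = 2
!χ = !2 = 6
!χ && χ = 6 && 2 = 2
((φ && ψ) || (χ || χ)) -> (!χ && χ) = 2 -> 2 = 8
!(ψ -> φ) || (((φ && ψ) || (χ || χ)) -> (!χ && χ)) = 0 || 8 = 8
χ && φ = 2 && 6 = 2
!ψ = !2 = 6
φ -> !ψ = 6 -> 6 = 8
(χ && φ) || (φ -> !ψ) = 2 || 8 = 8
(!(ψ -> φ) || (((φ && ψ) || (χ || χ)) -> (!χ && χ))) || ((χ && φ) || (φ -> !ψ)) = 8 || 8 = 8
(((φ || (ψ || φ)) -> ((χ && φ) && (φ || φ))) || (((φ && χ) -> !(ψ && χ)) -> ((ψ -> φ) && ψ))) || ((!(ψ -> φ) || (((φ && ψ) || (χ || χ)) -> (!χ && χ))) || ((χ && φ) || (φ -> !ψ))) = 4 || 8 = 8
(((((χ && φ) && !χ) -> !(ψ -> χ)) -> !(φ && ψ)) && !((ψ || φ) -> (ψ && χ))) -> ((((φ || (ψ || φ)) -> ((χ && φ) && (φ || φ))) || (((φ && χ) -> !(ψ && χ)) -> ((ψ -> φ) && ψ))) || ((!(ψ -> φ) || (((φ && ψ) || (χ || χ)) -> (!χ && χ))) || ((χ && φ) || (φ -> !ψ)))) = 4 -> 8 = 8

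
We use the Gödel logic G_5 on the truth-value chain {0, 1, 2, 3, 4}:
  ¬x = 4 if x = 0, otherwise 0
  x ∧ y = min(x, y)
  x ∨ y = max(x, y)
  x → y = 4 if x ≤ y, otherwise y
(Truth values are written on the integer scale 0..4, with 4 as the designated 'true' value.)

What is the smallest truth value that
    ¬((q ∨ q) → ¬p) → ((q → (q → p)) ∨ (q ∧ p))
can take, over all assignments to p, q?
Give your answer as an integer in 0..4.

1

Take p = 1, q = 2:
q ∨ q = 2 ∨ 2 = 2
¬p = ¬1 = 0
(q ∨ q) → ¬p = 2 → 0 = 0
¬((q ∨ q) → ¬p) = ¬0 = 4
q → p = 2 → 1 = 1
q → (q → p) = 2 → 1 = 1
q ∧ p = 2 ∧ 1 = 1
(q → (q → p)) ∨ (q ∧ p) = 1 ∨ 1 = 1
¬((q ∨ q) → ¬p) → ((q → (q → p)) ∨ (q ∧ p)) = 4 → 1 = 1
No assignment yields a value below 1, so this is the minimum.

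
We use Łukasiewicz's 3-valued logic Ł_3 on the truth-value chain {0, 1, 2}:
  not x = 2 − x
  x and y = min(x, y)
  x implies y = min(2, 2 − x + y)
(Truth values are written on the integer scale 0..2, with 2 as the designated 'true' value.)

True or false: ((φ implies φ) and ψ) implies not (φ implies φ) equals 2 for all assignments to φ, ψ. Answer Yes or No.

Counterexample: take φ = 0, ψ = 1.
φ implies φ = 0 implies 0 = 2
(φ implies φ) and ψ = 2 and 1 = 1
not (φ implies φ) = not 2 = 0
((φ implies φ) and ψ) implies not (φ implies φ) = 1 implies 0 = 1
This gives 1 ≠ 2.

No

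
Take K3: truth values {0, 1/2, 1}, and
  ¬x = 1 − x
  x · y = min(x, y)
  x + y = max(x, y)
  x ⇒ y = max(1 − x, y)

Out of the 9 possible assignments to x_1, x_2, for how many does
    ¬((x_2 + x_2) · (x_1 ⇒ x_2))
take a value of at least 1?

3

x_1 = 0, x_2 = 0 ↦ 1  ≥
x_1 = 0, x_2 = 1/2 ↦ 1/2  <
x_1 = 0, x_2 = 1 ↦ 0  <
x_1 = 1/2, x_2 = 0 ↦ 1  ≥
x_1 = 1/2, x_2 = 1/2 ↦ 1/2  <
x_1 = 1/2, x_2 = 1 ↦ 0  <
x_1 = 1, x_2 = 0 ↦ 1  ≥
x_1 = 1, x_2 = 1/2 ↦ 1/2  <
x_1 = 1, x_2 = 1 ↦ 0  <
So 3 of the 9 assignments meet the threshold.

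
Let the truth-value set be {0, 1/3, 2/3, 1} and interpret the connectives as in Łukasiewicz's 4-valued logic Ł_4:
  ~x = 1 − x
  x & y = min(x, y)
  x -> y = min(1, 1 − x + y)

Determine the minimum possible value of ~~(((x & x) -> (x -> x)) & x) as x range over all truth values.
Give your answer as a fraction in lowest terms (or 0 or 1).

0

Take x = 0:
x & x = 0 & 0 = 0
x -> x = 0 -> 0 = 1
(x & x) -> (x -> x) = 0 -> 1 = 1
((x & x) -> (x -> x)) & x = 1 & 0 = 0
~(((x & x) -> (x -> x)) & x) = ~0 = 1
~~(((x & x) -> (x -> x)) & x) = ~1 = 0
No assignment yields a value below 0, so this is the minimum.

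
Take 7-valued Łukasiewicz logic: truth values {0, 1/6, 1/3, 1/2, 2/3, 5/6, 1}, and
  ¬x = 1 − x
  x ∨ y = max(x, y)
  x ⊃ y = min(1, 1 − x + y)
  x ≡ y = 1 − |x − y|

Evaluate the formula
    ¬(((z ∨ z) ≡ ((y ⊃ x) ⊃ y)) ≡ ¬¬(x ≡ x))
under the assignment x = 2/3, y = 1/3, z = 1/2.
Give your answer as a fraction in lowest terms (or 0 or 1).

z ∨ z = 1/2 ∨ 1/2 = 1/2
y ⊃ x = 1/3 ⊃ 2/3 = 1
(y ⊃ x) ⊃ y = 1 ⊃ 1/3 = 1/3
(z ∨ z) ≡ ((y ⊃ x) ⊃ y) = 1/2 ≡ 1/3 = 5/6
x ≡ x = 2/3 ≡ 2/3 = 1
¬(x ≡ x) = ¬1 = 0
¬¬(x ≡ x) = ¬0 = 1
((z ∨ z) ≡ ((y ⊃ x) ⊃ y)) ≡ ¬¬(x ≡ x) = 5/6 ≡ 1 = 5/6
¬(((z ∨ z) ≡ ((y ⊃ x) ⊃ y)) ≡ ¬¬(x ≡ x)) = ¬5/6 = 1/6

1/6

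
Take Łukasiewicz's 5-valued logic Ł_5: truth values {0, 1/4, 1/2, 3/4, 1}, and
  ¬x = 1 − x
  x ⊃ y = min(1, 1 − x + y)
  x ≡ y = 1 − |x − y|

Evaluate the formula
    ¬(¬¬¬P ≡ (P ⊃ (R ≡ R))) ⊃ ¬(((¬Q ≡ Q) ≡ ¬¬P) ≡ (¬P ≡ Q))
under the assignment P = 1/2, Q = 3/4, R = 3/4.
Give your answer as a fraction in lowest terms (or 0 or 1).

¬P = ¬1/2 = 1/2
¬¬P = ¬1/2 = 1/2
¬¬¬P = ¬1/2 = 1/2
R ≡ R = 3/4 ≡ 3/4 = 1
P ⊃ (R ≡ R) = 1/2 ⊃ 1 = 1
¬¬¬P ≡ (P ⊃ (R ≡ R)) = 1/2 ≡ 1 = 1/2
¬(¬¬¬P ≡ (P ⊃ (R ≡ R))) = ¬1/2 = 1/2
¬Q = ¬3/4 = 1/4
¬Q ≡ Q = 1/4 ≡ 3/4 = 1/2
¬P = ¬1/2 = 1/2
¬¬P = ¬1/2 = 1/2
(¬Q ≡ Q) ≡ ¬¬P = 1/2 ≡ 1/2 = 1
¬P = ¬1/2 = 1/2
¬P ≡ Q = 1/2 ≡ 3/4 = 3/4
((¬Q ≡ Q) ≡ ¬¬P) ≡ (¬P ≡ Q) = 1 ≡ 3/4 = 3/4
¬(((¬Q ≡ Q) ≡ ¬¬P) ≡ (¬P ≡ Q)) = ¬3/4 = 1/4
¬(¬¬¬P ≡ (P ⊃ (R ≡ R))) ⊃ ¬(((¬Q ≡ Q) ≡ ¬¬P) ≡ (¬P ≡ Q)) = 1/2 ⊃ 1/4 = 3/4

3/4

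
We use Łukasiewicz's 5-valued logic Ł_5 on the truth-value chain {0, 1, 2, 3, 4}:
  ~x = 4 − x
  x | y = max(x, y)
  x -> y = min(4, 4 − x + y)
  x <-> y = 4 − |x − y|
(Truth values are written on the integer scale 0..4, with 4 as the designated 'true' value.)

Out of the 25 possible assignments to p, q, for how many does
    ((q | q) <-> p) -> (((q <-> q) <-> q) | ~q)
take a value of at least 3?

value 4: 20 assignments (counts)
value 3: 4 assignments (counts)
value 2: 1 assignment
So 24 of the 25 assignments meet the threshold.

24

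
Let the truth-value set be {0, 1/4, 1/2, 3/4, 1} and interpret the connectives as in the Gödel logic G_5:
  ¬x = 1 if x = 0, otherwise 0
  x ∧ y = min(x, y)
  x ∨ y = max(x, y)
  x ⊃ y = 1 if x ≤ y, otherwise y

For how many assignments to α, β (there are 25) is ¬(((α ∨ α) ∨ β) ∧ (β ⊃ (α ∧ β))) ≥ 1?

5

value 1: 5 assignments (counts)
value 0: 20 assignments
So 5 of the 25 assignments meet the threshold.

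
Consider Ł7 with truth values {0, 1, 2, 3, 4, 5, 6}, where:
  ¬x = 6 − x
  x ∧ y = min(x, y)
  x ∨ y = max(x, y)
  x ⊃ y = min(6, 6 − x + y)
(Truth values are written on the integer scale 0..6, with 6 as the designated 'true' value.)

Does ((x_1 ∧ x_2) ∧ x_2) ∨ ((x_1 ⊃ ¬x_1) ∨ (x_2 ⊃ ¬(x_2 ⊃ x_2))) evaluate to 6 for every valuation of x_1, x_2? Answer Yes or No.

No

Counterexample: take x_1 = 4, x_2 = 1.
x_1 ∧ x_2 = 4 ∧ 1 = 1
(x_1 ∧ x_2) ∧ x_2 = 1 ∧ 1 = 1
¬x_1 = ¬4 = 2
x_1 ⊃ ¬x_1 = 4 ⊃ 2 = 4
x_2 ⊃ x_2 = 1 ⊃ 1 = 6
¬(x_2 ⊃ x_2) = ¬6 = 0
x_2 ⊃ ¬(x_2 ⊃ x_2) = 1 ⊃ 0 = 5
(x_1 ⊃ ¬x_1) ∨ (x_2 ⊃ ¬(x_2 ⊃ x_2)) = 4 ∨ 5 = 5
((x_1 ∧ x_2) ∧ x_2) ∨ ((x_1 ⊃ ¬x_1) ∨ (x_2 ⊃ ¬(x_2 ⊃ x_2))) = 1 ∨ 5 = 5
This gives 5 ≠ 6.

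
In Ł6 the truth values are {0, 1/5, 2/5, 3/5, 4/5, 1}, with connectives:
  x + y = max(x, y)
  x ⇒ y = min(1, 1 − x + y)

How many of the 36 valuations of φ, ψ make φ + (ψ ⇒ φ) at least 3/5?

30

value 1: 21 assignments (counts)
value 4/5: 5 assignments (counts)
value 3/5: 4 assignments (counts)
value 2/5: 3 assignments
value 1/5: 2 assignments
value 0: 1 assignment
So 30 of the 36 assignments meet the threshold.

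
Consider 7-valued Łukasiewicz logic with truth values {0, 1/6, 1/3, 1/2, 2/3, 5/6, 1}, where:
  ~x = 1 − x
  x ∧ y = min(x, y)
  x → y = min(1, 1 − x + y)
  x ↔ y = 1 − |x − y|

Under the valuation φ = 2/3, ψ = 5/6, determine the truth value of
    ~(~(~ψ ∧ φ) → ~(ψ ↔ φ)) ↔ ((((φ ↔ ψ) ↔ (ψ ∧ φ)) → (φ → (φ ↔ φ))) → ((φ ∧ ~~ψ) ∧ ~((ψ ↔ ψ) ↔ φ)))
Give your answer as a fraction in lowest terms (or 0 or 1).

~ψ = ~5/6 = 1/6
~ψ ∧ φ = 1/6 ∧ 2/3 = 1/6
~(~ψ ∧ φ) = ~1/6 = 5/6
ψ ↔ φ = 5/6 ↔ 2/3 = 5/6
~(ψ ↔ φ) = ~5/6 = 1/6
~(~ψ ∧ φ) → ~(ψ ↔ φ) = 5/6 → 1/6 = 1/3
~(~(~ψ ∧ φ) → ~(ψ ↔ φ)) = ~1/3 = 2/3
φ ↔ ψ = 2/3 ↔ 5/6 = 5/6
ψ ∧ φ = 5/6 ∧ 2/3 = 2/3
(φ ↔ ψ) ↔ (ψ ∧ φ) = 5/6 ↔ 2/3 = 5/6
φ ↔ φ = 2/3 ↔ 2/3 = 1
φ → (φ ↔ φ) = 2/3 → 1 = 1
((φ ↔ ψ) ↔ (ψ ∧ φ)) → (φ → (φ ↔ φ)) = 5/6 → 1 = 1
~ψ = ~5/6 = 1/6
~~ψ = ~1/6 = 5/6
φ ∧ ~~ψ = 2/3 ∧ 5/6 = 2/3
ψ ↔ ψ = 5/6 ↔ 5/6 = 1
(ψ ↔ ψ) ↔ φ = 1 ↔ 2/3 = 2/3
~((ψ ↔ ψ) ↔ φ) = ~2/3 = 1/3
(φ ∧ ~~ψ) ∧ ~((ψ ↔ ψ) ↔ φ) = 2/3 ∧ 1/3 = 1/3
(((φ ↔ ψ) ↔ (ψ ∧ φ)) → (φ → (φ ↔ φ))) → ((φ ∧ ~~ψ) ∧ ~((ψ ↔ ψ) ↔ φ)) = 1 → 1/3 = 1/3
~(~(~ψ ∧ φ) → ~(ψ ↔ φ)) ↔ ((((φ ↔ ψ) ↔ (ψ ∧ φ)) → (φ → (φ ↔ φ))) → ((φ ∧ ~~ψ) ∧ ~((ψ ↔ ψ) ↔ φ))) = 2/3 ↔ 1/3 = 2/3

2/3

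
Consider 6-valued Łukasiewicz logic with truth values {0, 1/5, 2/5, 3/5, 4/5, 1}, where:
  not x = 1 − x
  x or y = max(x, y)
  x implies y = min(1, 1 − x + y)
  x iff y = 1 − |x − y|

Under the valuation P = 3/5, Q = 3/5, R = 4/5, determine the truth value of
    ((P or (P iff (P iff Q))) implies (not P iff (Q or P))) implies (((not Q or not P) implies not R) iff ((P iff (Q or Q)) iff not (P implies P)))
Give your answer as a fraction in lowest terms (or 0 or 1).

P iff Q = 3/5 iff 3/5 = 1
P iff (P iff Q) = 3/5 iff 1 = 3/5
P or (P iff (P iff Q)) = 3/5 or 3/5 = 3/5
not P = not 3/5 = 2/5
Q or P = 3/5 or 3/5 = 3/5
not P iff (Q or P) = 2/5 iff 3/5 = 4/5
(P or (P iff (P iff Q))) implies (not P iff (Q or P)) = 3/5 implies 4/5 = 1
not Q = not 3/5 = 2/5
not P = not 3/5 = 2/5
not Q or not P = 2/5 or 2/5 = 2/5
not R = not 4/5 = 1/5
(not Q or not P) implies not R = 2/5 implies 1/5 = 4/5
Q or Q = 3/5 or 3/5 = 3/5
P iff (Q or Q) = 3/5 iff 3/5 = 1
P implies P = 3/5 implies 3/5 = 1
not (P implies P) = not 1 = 0
(P iff (Q or Q)) iff not (P implies P) = 1 iff 0 = 0
((not Q or not P) implies not R) iff ((P iff (Q or Q)) iff not (P implies P)) = 4/5 iff 0 = 1/5
((P or (P iff (P iff Q))) implies (not P iff (Q or P))) implies (((not Q or not P) implies not R) iff ((P iff (Q or Q)) iff not (P implies P))) = 1 implies 1/5 = 1/5

1/5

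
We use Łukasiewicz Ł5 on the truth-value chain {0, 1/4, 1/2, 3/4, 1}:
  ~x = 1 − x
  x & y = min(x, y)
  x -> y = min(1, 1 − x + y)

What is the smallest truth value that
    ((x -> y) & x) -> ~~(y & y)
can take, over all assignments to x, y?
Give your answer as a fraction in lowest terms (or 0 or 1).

1/2

Take x = 1/2, y = 0:
x -> y = 1/2 -> 0 = 1/2
(x -> y) & x = 1/2 & 1/2 = 1/2
y & y = 0 & 0 = 0
~(y & y) = ~0 = 1
~~(y & y) = ~1 = 0
((x -> y) & x) -> ~~(y & y) = 1/2 -> 0 = 1/2
No assignment yields a value below 1/2, so this is the minimum.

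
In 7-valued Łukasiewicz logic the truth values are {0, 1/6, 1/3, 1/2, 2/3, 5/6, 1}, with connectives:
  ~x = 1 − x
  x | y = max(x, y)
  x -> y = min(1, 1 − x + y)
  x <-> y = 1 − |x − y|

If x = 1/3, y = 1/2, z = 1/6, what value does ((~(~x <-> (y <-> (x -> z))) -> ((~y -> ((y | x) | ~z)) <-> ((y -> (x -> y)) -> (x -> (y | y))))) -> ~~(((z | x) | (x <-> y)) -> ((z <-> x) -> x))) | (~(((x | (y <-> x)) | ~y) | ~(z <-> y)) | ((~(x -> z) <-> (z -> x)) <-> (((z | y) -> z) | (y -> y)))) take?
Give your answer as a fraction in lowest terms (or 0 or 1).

~x = ~1/3 = 2/3
x -> z = 1/3 -> 1/6 = 5/6
y <-> (x -> z) = 1/2 <-> 5/6 = 2/3
~x <-> (y <-> (x -> z)) = 2/3 <-> 2/3 = 1
~(~x <-> (y <-> (x -> z))) = ~1 = 0
~y = ~1/2 = 1/2
y | x = 1/2 | 1/3 = 1/2
~z = ~1/6 = 5/6
(y | x) | ~z = 1/2 | 5/6 = 5/6
~y -> ((y | x) | ~z) = 1/2 -> 5/6 = 1
x -> y = 1/3 -> 1/2 = 1
y -> (x -> y) = 1/2 -> 1 = 1
y | y = 1/2 | 1/2 = 1/2
x -> (y | y) = 1/3 -> 1/2 = 1
(y -> (x -> y)) -> (x -> (y | y)) = 1 -> 1 = 1
(~y -> ((y | x) | ~z)) <-> ((y -> (x -> y)) -> (x -> (y | y))) = 1 <-> 1 = 1
~(~x <-> (y <-> (x -> z))) -> ((~y -> ((y | x) | ~z)) <-> ((y -> (x -> y)) -> (x -> (y | y)))) = 0 -> 1 = 1
z | x = 1/6 | 1/3 = 1/3
x <-> y = 1/3 <-> 1/2 = 5/6
(z | x) | (x <-> y) = 1/3 | 5/6 = 5/6
z <-> x = 1/6 <-> 1/3 = 5/6
(z <-> x) -> x = 5/6 -> 1/3 = 1/2
((z | x) | (x <-> y)) -> ((z <-> x) -> x) = 5/6 -> 1/2 = 2/3
~(((z | x) | (x <-> y)) -> ((z <-> x) -> x)) = ~2/3 = 1/3
~~(((z | x) | (x <-> y)) -> ((z <-> x) -> x)) = ~1/3 = 2/3
(~(~x <-> (y <-> (x -> z))) -> ((~y -> ((y | x) | ~z)) <-> ((y -> (x -> y)) -> (x -> (y | y))))) -> ~~(((z | x) | (x <-> y)) -> ((z <-> x) -> x)) = 1 -> 2/3 = 2/3
y <-> x = 1/2 <-> 1/3 = 5/6
x | (y <-> x) = 1/3 | 5/6 = 5/6
~y = ~1/2 = 1/2
(x | (y <-> x)) | ~y = 5/6 | 1/2 = 5/6
z <-> y = 1/6 <-> 1/2 = 2/3
~(z <-> y) = ~2/3 = 1/3
((x | (y <-> x)) | ~y) | ~(z <-> y) = 5/6 | 1/3 = 5/6
~(((x | (y <-> x)) | ~y) | ~(z <-> y)) = ~5/6 = 1/6
x -> z = 1/3 -> 1/6 = 5/6
~(x -> z) = ~5/6 = 1/6
z -> x = 1/6 -> 1/3 = 1
~(x -> z) <-> (z -> x) = 1/6 <-> 1 = 1/6
z | y = 1/6 | 1/2 = 1/2
(z | y) -> z = 1/2 -> 1/6 = 2/3
y -> y = 1/2 -> 1/2 = 1
((z | y) -> z) | (y -> y) = 2/3 | 1 = 1
(~(x -> z) <-> (z -> x)) <-> (((z | y) -> z) | (y -> y)) = 1/6 <-> 1 = 1/6
~(((x | (y <-> x)) | ~y) | ~(z <-> y)) | ((~(x -> z) <-> (z -> x)) <-> (((z | y) -> z) | (y -> y))) = 1/6 | 1/6 = 1/6
((~(~x <-> (y <-> (x -> z))) -> ((~y -> ((y | x) | ~z)) <-> ((y -> (x -> y)) -> (x -> (y | y))))) -> ~~(((z | x) | (x <-> y)) -> ((z <-> x) -> x))) | (~(((x | (y <-> x)) | ~y) | ~(z <-> y)) | ((~(x -> z) <-> (z -> x)) <-> (((z | y) -> z) | (y -> y)))) = 2/3 | 1/6 = 2/3

2/3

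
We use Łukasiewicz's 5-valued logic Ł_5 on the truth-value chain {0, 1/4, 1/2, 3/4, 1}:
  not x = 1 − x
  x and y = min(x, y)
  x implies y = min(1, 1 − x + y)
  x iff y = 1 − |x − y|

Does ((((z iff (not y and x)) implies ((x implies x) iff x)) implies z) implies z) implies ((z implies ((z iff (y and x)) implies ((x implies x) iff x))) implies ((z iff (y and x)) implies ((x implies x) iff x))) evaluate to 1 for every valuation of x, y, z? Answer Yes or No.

Counterexample: take x = 1/4, y = 0, z = 0.
not y = not 0 = 1
not y and x = 1 and 1/4 = 1/4
z iff (not y and x) = 0 iff 1/4 = 3/4
x implies x = 1/4 implies 1/4 = 1
(x implies x) iff x = 1 iff 1/4 = 1/4
(z iff (not y and x)) implies ((x implies x) iff x) = 3/4 implies 1/4 = 1/2
((z iff (not y and x)) implies ((x implies x) iff x)) implies z = 1/2 implies 0 = 1/2
(((z iff (not y and x)) implies ((x implies x) iff x)) implies z) implies z = 1/2 implies 0 = 1/2
y and x = 0 and 1/4 = 0
z iff (y and x) = 0 iff 0 = 1
x implies x = 1/4 implies 1/4 = 1
(x implies x) iff x = 1 iff 1/4 = 1/4
(z iff (y and x)) implies ((x implies x) iff x) = 1 implies 1/4 = 1/4
z implies ((z iff (y and x)) implies ((x implies x) iff x)) = 0 implies 1/4 = 1
y and x = 0 and 1/4 = 0
z iff (y and x) = 0 iff 0 = 1
x implies x = 1/4 implies 1/4 = 1
(x implies x) iff x = 1 iff 1/4 = 1/4
(z iff (y and x)) implies ((x implies x) iff x) = 1 implies 1/4 = 1/4
(z implies ((z iff (y and x)) implies ((x implies x) iff x))) implies ((z iff (y and x)) implies ((x implies x) iff x)) = 1 implies 1/4 = 1/4
((((z iff (not y and x)) implies ((x implies x) iff x)) implies z) implies z) implies ((z implies ((z iff (y and x)) implies ((x implies x) iff x))) implies ((z iff (y and x)) implies ((x implies x) iff x))) = 1/2 implies 1/4 = 3/4
This gives 3/4 ≠ 1.

No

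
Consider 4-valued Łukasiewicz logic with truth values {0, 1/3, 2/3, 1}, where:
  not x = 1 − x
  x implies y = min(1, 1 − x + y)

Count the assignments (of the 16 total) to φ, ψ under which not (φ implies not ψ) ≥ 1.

φ = 0, ψ = 0 ↦ 0  <
φ = 0, ψ = 1/3 ↦ 0  <
φ = 0, ψ = 2/3 ↦ 0  <
φ = 0, ψ = 1 ↦ 0  <
φ = 1/3, ψ = 0 ↦ 0  <
φ = 1/3, ψ = 1/3 ↦ 0  <
φ = 1/3, ψ = 2/3 ↦ 0  <
φ = 1/3, ψ = 1 ↦ 1/3  <
φ = 2/3, ψ = 0 ↦ 0  <
φ = 2/3, ψ = 1/3 ↦ 0  <
φ = 2/3, ψ = 2/3 ↦ 1/3  <
φ = 2/3, ψ = 1 ↦ 2/3  <
φ = 1, ψ = 0 ↦ 0  <
φ = 1, ψ = 1/3 ↦ 1/3  <
φ = 1, ψ = 2/3 ↦ 2/3  <
φ = 1, ψ = 1 ↦ 1  ≥
So 1 of the 16 assignments meets the threshold.

1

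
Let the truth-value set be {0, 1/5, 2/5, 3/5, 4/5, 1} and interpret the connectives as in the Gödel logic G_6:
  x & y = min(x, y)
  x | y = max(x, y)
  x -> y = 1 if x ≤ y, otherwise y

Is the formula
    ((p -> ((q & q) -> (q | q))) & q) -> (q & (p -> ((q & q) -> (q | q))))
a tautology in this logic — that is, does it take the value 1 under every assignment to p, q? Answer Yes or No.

Yes

At p = 4/5, q = 1/5, for instance:
q & q = 1/5 & 1/5 = 1/5
q | q = 1/5 | 1/5 = 1/5
(q & q) -> (q | q) = 1/5 -> 1/5 = 1
p -> ((q & q) -> (q | q)) = 4/5 -> 1 = 1
(p -> ((q & q) -> (q | q))) & q = 1 & 1/5 = 1/5
q & (p -> ((q & q) -> (q | q))) = 1/5 & 1 = 1/5
((p -> ((q & q) -> (q | q))) & q) -> (q & (p -> ((q & q) -> (q | q)))) = 1/5 -> 1/5 = 1
and checking the remaining 35 assignments likewise gives ≥ 1 in every case.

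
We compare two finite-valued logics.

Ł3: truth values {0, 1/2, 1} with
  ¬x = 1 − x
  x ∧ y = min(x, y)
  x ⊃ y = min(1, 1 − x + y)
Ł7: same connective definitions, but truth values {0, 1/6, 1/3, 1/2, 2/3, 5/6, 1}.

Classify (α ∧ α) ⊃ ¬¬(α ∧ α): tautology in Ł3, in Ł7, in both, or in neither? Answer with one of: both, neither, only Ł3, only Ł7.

In Ł3: every assignment gives 1 — tautology.
In Ł7: every assignment gives 1 — tautology.

both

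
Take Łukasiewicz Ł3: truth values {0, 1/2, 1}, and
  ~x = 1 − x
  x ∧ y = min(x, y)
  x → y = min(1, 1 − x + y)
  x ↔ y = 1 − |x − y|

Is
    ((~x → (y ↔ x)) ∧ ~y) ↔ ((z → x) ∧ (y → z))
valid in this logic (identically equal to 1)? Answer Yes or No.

Counterexample: take x = 0, y = 0, z = 1/2.
~x = ~0 = 1
y ↔ x = 0 ↔ 0 = 1
~x → (y ↔ x) = 1 → 1 = 1
~y = ~0 = 1
(~x → (y ↔ x)) ∧ ~y = 1 ∧ 1 = 1
z → x = 1/2 → 0 = 1/2
y → z = 0 → 1/2 = 1
(z → x) ∧ (y → z) = 1/2 ∧ 1 = 1/2
((~x → (y ↔ x)) ∧ ~y) ↔ ((z → x) ∧ (y → z)) = 1 ↔ 1/2 = 1/2
This gives 1/2 ≠ 1.

No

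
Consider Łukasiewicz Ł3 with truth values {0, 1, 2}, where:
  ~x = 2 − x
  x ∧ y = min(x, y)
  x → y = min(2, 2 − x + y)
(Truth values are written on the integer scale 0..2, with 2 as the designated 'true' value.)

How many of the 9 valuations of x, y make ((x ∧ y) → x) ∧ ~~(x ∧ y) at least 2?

x = 0, y = 0 ↦ 0  <
x = 0, y = 1 ↦ 0  <
x = 0, y = 2 ↦ 0  <
x = 1, y = 0 ↦ 0  <
x = 1, y = 1 ↦ 1  <
x = 1, y = 2 ↦ 1  <
x = 2, y = 0 ↦ 0  <
x = 2, y = 1 ↦ 1  <
x = 2, y = 2 ↦ 2  ≥
So 1 of the 9 assignments meets the threshold.

1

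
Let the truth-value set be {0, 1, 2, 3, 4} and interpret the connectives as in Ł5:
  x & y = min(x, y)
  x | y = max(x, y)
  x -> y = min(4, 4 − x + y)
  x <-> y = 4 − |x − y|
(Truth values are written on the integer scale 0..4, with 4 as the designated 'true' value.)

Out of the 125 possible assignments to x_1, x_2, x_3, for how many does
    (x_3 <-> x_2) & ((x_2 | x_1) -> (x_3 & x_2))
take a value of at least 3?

value 4: 15 assignments (counts)
value 3: 32 assignments (counts)
value 2: 33 assignments
value 1: 28 assignments
value 0: 17 assignments
So 47 of the 125 assignments meet the threshold.

47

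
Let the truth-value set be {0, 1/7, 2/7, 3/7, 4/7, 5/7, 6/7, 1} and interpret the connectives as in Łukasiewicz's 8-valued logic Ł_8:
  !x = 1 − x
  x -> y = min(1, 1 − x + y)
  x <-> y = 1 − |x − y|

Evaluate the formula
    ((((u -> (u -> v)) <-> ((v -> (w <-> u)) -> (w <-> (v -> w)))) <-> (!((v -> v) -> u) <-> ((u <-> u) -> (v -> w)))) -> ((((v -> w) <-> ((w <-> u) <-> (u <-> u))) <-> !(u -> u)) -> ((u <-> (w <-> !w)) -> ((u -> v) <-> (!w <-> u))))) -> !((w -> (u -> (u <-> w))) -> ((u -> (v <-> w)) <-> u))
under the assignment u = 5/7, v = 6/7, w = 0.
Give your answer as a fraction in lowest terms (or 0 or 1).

u -> v = 5/7 -> 6/7 = 1
u -> (u -> v) = 5/7 -> 1 = 1
w <-> u = 0 <-> 5/7 = 2/7
v -> (w <-> u) = 6/7 -> 2/7 = 3/7
v -> w = 6/7 -> 0 = 1/7
w <-> (v -> w) = 0 <-> 1/7 = 6/7
(v -> (w <-> u)) -> (w <-> (v -> w)) = 3/7 -> 6/7 = 1
(u -> (u -> v)) <-> ((v -> (w <-> u)) -> (w <-> (v -> w))) = 1 <-> 1 = 1
v -> v = 6/7 -> 6/7 = 1
(v -> v) -> u = 1 -> 5/7 = 5/7
!((v -> v) -> u) = !5/7 = 2/7
u <-> u = 5/7 <-> 5/7 = 1
v -> w = 6/7 -> 0 = 1/7
(u <-> u) -> (v -> w) = 1 -> 1/7 = 1/7
!((v -> v) -> u) <-> ((u <-> u) -> (v -> w)) = 2/7 <-> 1/7 = 6/7
((u -> (u -> v)) <-> ((v -> (w <-> u)) -> (w <-> (v -> w)))) <-> (!((v -> v) -> u) <-> ((u <-> u) -> (v -> w))) = 1 <-> 6/7 = 6/7
v -> w = 6/7 -> 0 = 1/7
w <-> u = 0 <-> 5/7 = 2/7
u <-> u = 5/7 <-> 5/7 = 1
(w <-> u) <-> (u <-> u) = 2/7 <-> 1 = 2/7
(v -> w) <-> ((w <-> u) <-> (u <-> u)) = 1/7 <-> 2/7 = 6/7
u -> u = 5/7 -> 5/7 = 1
!(u -> u) = !1 = 0
((v -> w) <-> ((w <-> u) <-> (u <-> u))) <-> !(u -> u) = 6/7 <-> 0 = 1/7
!w = !0 = 1
w <-> !w = 0 <-> 1 = 0
u <-> (w <-> !w) = 5/7 <-> 0 = 2/7
u -> v = 5/7 -> 6/7 = 1
!w = !0 = 1
!w <-> u = 1 <-> 5/7 = 5/7
(u -> v) <-> (!w <-> u) = 1 <-> 5/7 = 5/7
(u <-> (w <-> !w)) -> ((u -> v) <-> (!w <-> u)) = 2/7 -> 5/7 = 1
(((v -> w) <-> ((w <-> u) <-> (u <-> u))) <-> !(u -> u)) -> ((u <-> (w <-> !w)) -> ((u -> v) <-> (!w <-> u))) = 1/7 -> 1 = 1
(((u -> (u -> v)) <-> ((v -> (w <-> u)) -> (w <-> (v -> w)))) <-> (!((v -> v) -> u) <-> ((u <-> u) -> (v -> w)))) -> ((((v -> w) <-> ((w <-> u) <-> (u <-> u))) <-> !(u -> u)) -> ((u <-> (w <-> !w)) -> ((u -> v) <-> (!w <-> u)))) = 6/7 -> 1 = 1
u <-> w = 5/7 <-> 0 = 2/7
u -> (u <-> w) = 5/7 -> 2/7 = 4/7
w -> (u -> (u <-> w)) = 0 -> 4/7 = 1
v <-> w = 6/7 <-> 0 = 1/7
u -> (v <-> w) = 5/7 -> 1/7 = 3/7
(u -> (v <-> w)) <-> u = 3/7 <-> 5/7 = 5/7
(w -> (u -> (u <-> w))) -> ((u -> (v <-> w)) <-> u) = 1 -> 5/7 = 5/7
!((w -> (u -> (u <-> w))) -> ((u -> (v <-> w)) <-> u)) = !5/7 = 2/7
((((u -> (u -> v)) <-> ((v -> (w <-> u)) -> (w <-> (v -> w)))) <-> (!((v -> v) -> u) <-> ((u <-> u) -> (v -> w)))) -> ((((v -> w) <-> ((w <-> u) <-> (u <-> u))) <-> !(u -> u)) -> ((u <-> (w <-> !w)) -> ((u -> v) <-> (!w <-> u))))) -> !((w -> (u -> (u <-> w))) -> ((u -> (v <-> w)) <-> u)) = 1 -> 2/7 = 2/7

2/7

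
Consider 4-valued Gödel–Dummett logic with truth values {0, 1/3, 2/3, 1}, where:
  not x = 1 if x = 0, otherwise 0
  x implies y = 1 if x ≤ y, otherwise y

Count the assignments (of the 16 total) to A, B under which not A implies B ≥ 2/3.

A = 0, B = 0 ↦ 0  <
A = 0, B = 1/3 ↦ 1/3  <
A = 0, B = 2/3 ↦ 2/3  ≥
A = 0, B = 1 ↦ 1  ≥
A = 1/3, B = 0 ↦ 1  ≥
A = 1/3, B = 1/3 ↦ 1  ≥
A = 1/3, B = 2/3 ↦ 1  ≥
A = 1/3, B = 1 ↦ 1  ≥
A = 2/3, B = 0 ↦ 1  ≥
A = 2/3, B = 1/3 ↦ 1  ≥
A = 2/3, B = 2/3 ↦ 1  ≥
A = 2/3, B = 1 ↦ 1  ≥
A = 1, B = 0 ↦ 1  ≥
A = 1, B = 1/3 ↦ 1  ≥
A = 1, B = 2/3 ↦ 1  ≥
A = 1, B = 1 ↦ 1  ≥
So 14 of the 16 assignments meet the threshold.

14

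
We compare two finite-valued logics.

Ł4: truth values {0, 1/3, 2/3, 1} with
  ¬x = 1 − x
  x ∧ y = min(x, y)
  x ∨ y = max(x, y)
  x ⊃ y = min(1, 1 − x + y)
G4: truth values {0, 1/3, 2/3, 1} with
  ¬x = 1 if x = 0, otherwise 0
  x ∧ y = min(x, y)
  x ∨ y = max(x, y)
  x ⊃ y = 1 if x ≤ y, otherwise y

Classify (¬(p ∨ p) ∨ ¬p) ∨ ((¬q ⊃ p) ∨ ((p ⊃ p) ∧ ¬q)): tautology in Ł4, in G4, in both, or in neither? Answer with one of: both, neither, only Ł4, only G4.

only G4

In Ł4: at p = 1/3, q = 1/3 the value is 2/3 — not a tautology.
In G4: every assignment gives 1 — tautology.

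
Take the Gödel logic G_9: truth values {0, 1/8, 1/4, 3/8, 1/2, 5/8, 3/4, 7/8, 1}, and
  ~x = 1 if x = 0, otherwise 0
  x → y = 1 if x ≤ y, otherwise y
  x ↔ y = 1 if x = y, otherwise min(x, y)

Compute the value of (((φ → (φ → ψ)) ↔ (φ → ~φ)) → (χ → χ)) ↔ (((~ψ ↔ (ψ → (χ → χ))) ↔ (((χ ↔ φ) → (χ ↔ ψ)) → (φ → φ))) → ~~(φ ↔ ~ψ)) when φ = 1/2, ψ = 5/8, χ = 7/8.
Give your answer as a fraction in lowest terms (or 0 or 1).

φ → ψ = 1/2 → 5/8 = 1
φ → (φ → ψ) = 1/2 → 1 = 1
~φ = ~1/2 = 0
φ → ~φ = 1/2 → 0 = 0
(φ → (φ → ψ)) ↔ (φ → ~φ) = 1 ↔ 0 = 0
χ → χ = 7/8 → 7/8 = 1
((φ → (φ → ψ)) ↔ (φ → ~φ)) → (χ → χ) = 0 → 1 = 1
~ψ = ~5/8 = 0
χ → χ = 7/8 → 7/8 = 1
ψ → (χ → χ) = 5/8 → 1 = 1
~ψ ↔ (ψ → (χ → χ)) = 0 ↔ 1 = 0
χ ↔ φ = 7/8 ↔ 1/2 = 1/2
χ ↔ ψ = 7/8 ↔ 5/8 = 5/8
(χ ↔ φ) → (χ ↔ ψ) = 1/2 → 5/8 = 1
φ → φ = 1/2 → 1/2 = 1
((χ ↔ φ) → (χ ↔ ψ)) → (φ → φ) = 1 → 1 = 1
(~ψ ↔ (ψ → (χ → χ))) ↔ (((χ ↔ φ) → (χ ↔ ψ)) → (φ → φ)) = 0 ↔ 1 = 0
~ψ = ~5/8 = 0
φ ↔ ~ψ = 1/2 ↔ 0 = 0
~(φ ↔ ~ψ) = ~0 = 1
~~(φ ↔ ~ψ) = ~1 = 0
((~ψ ↔ (ψ → (χ → χ))) ↔ (((χ ↔ φ) → (χ ↔ ψ)) → (φ → φ))) → ~~(φ ↔ ~ψ) = 0 → 0 = 1
(((φ → (φ → ψ)) ↔ (φ → ~φ)) → (χ → χ)) ↔ (((~ψ ↔ (ψ → (χ → χ))) ↔ (((χ ↔ φ) → (χ ↔ ψ)) → (φ → φ))) → ~~(φ ↔ ~ψ)) = 1 ↔ 1 = 1

1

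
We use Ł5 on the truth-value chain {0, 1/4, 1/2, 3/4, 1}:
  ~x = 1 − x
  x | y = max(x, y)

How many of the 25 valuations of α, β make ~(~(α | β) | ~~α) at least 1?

value 1: 1 assignment (counts)
value 3/4: 3 assignments
value 1/2: 7 assignments
value 1/4: 8 assignments
value 0: 6 assignments
So 1 of the 25 assignments meets the threshold.

1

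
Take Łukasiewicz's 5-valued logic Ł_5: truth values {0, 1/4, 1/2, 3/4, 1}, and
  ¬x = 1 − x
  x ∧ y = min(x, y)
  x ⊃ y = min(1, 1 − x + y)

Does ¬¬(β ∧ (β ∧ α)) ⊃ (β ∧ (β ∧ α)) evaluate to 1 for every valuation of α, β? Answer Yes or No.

At α = 3/4, β = 3/4, for instance:
β ∧ α = 3/4 ∧ 3/4 = 3/4
β ∧ (β ∧ α) = 3/4 ∧ 3/4 = 3/4
¬(β ∧ (β ∧ α)) = ¬3/4 = 1/4
¬¬(β ∧ (β ∧ α)) = ¬1/4 = 3/4
¬¬(β ∧ (β ∧ α)) ⊃ (β ∧ (β ∧ α)) = 3/4 ⊃ 3/4 = 1
and checking the remaining 24 assignments likewise gives ≥ 1 in every case.

Yes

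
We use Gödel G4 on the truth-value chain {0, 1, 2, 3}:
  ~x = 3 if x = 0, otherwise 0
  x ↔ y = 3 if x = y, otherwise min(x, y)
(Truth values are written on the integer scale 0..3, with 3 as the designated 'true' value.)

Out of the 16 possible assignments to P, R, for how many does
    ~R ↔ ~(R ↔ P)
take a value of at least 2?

P = 0, R = 0 ↦ 0  <
P = 0, R = 1 ↦ 0  <
P = 0, R = 2 ↦ 0  <
P = 0, R = 3 ↦ 0  <
P = 1, R = 0 ↦ 3  ≥
P = 1, R = 1 ↦ 3  ≥
P = 1, R = 2 ↦ 3  ≥
P = 1, R = 3 ↦ 3  ≥
P = 2, R = 0 ↦ 3  ≥
P = 2, R = 1 ↦ 3  ≥
P = 2, R = 2 ↦ 3  ≥
P = 2, R = 3 ↦ 3  ≥
P = 3, R = 0 ↦ 3  ≥
P = 3, R = 1 ↦ 3  ≥
P = 3, R = 2 ↦ 3  ≥
P = 3, R = 3 ↦ 3  ≥
So 12 of the 16 assignments meet the threshold.

12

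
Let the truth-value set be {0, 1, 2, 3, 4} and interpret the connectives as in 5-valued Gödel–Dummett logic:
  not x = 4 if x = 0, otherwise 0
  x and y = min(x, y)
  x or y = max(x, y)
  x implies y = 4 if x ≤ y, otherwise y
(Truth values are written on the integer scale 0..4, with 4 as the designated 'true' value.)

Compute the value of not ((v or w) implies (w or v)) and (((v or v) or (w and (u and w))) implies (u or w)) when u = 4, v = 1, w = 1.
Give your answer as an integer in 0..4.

0

v or w = 1 or 1 = 1
w or v = 1 or 1 = 1
(v or w) implies (w or v) = 1 implies 1 = 4
not ((v or w) implies (w or v)) = not 4 = 0
v or v = 1 or 1 = 1
u and w = 4 and 1 = 1
w and (u and w) = 1 and 1 = 1
(v or v) or (w and (u and w)) = 1 or 1 = 1
u or w = 4 or 1 = 4
((v or v) or (w and (u and w))) implies (u or w) = 1 implies 4 = 4
not ((v or w) implies (w or v)) and (((v or v) or (w and (u and w))) implies (u or w)) = 0 and 4 = 0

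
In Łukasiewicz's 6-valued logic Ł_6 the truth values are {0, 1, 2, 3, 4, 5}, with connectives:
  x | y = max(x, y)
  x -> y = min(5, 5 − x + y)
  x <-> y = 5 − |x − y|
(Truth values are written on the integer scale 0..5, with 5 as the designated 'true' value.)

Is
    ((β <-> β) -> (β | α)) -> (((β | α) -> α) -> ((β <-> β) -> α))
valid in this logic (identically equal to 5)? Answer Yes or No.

At α = 4, β = 1, for instance:
β <-> β = 1 <-> 1 = 5
β | α = 1 | 4 = 4
(β <-> β) -> (β | α) = 5 -> 4 = 4
(β | α) -> α = 4 -> 4 = 5
(β <-> β) -> α = 5 -> 4 = 4
((β | α) -> α) -> ((β <-> β) -> α) = 5 -> 4 = 4
((β <-> β) -> (β | α)) -> (((β | α) -> α) -> ((β <-> β) -> α)) = 4 -> 4 = 5
and checking the remaining 35 assignments likewise gives ≥ 5 in every case.

Yes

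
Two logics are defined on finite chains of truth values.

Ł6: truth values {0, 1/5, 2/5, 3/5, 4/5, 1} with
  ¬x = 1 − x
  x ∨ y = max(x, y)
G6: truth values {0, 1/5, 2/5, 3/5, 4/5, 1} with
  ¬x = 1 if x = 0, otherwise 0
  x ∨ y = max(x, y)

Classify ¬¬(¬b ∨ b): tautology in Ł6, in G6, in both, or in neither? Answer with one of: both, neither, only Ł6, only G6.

only G6

In Ł6: at b = 1/5 the value is 4/5 — not a tautology.
In G6: every assignment gives 1 — tautology.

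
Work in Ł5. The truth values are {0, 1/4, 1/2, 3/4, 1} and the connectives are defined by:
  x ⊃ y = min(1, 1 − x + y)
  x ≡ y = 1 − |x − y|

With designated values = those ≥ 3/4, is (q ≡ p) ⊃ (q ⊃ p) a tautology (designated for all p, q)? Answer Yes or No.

Yes

At p = 3/4, q = 3/4, for instance:
q ≡ p = 3/4 ≡ 3/4 = 1
q ⊃ p = 3/4 ⊃ 3/4 = 1
(q ≡ p) ⊃ (q ⊃ p) = 1 ⊃ 1 = 1
and checking the remaining 24 assignments likewise gives ≥ 3/4 in every case.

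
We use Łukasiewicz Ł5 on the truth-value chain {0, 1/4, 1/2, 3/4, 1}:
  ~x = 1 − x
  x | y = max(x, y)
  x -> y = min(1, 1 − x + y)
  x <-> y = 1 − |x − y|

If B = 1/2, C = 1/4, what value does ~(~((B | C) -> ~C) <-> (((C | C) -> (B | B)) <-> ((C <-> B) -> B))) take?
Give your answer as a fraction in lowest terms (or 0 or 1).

3/4

B | C = 1/2 | 1/4 = 1/2
~C = ~1/4 = 3/4
(B | C) -> ~C = 1/2 -> 3/4 = 1
~((B | C) -> ~C) = ~1 = 0
C | C = 1/4 | 1/4 = 1/4
B | B = 1/2 | 1/2 = 1/2
(C | C) -> (B | B) = 1/4 -> 1/2 = 1
C <-> B = 1/4 <-> 1/2 = 3/4
(C <-> B) -> B = 3/4 -> 1/2 = 3/4
((C | C) -> (B | B)) <-> ((C <-> B) -> B) = 1 <-> 3/4 = 3/4
~((B | C) -> ~C) <-> (((C | C) -> (B | B)) <-> ((C <-> B) -> B)) = 0 <-> 3/4 = 1/4
~(~((B | C) -> ~C) <-> (((C | C) -> (B | B)) <-> ((C <-> B) -> B))) = ~1/4 = 3/4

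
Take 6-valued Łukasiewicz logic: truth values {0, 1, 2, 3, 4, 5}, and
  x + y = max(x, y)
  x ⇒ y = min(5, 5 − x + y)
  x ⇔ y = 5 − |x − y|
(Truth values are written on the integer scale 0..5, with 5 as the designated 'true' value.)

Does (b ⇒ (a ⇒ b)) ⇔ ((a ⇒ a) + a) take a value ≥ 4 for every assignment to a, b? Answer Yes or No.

At a = 3, b = 2, for instance:
a ⇒ b = 3 ⇒ 2 = 4
b ⇒ (a ⇒ b) = 2 ⇒ 4 = 5
a ⇒ a = 3 ⇒ 3 = 5
(a ⇒ a) + a = 5 + 3 = 5
(b ⇒ (a ⇒ b)) ⇔ ((a ⇒ a) + a) = 5 ⇔ 5 = 5
and checking the remaining 35 assignments likewise gives ≥ 4 in every case.

Yes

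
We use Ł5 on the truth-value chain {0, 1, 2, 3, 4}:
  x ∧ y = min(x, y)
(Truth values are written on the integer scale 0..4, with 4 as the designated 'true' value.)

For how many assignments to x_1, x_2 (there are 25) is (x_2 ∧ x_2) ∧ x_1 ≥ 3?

4

value 4: 1 assignment (counts)
value 3: 3 assignments (counts)
value 2: 5 assignments
value 1: 7 assignments
value 0: 9 assignments
So 4 of the 25 assignments meet the threshold.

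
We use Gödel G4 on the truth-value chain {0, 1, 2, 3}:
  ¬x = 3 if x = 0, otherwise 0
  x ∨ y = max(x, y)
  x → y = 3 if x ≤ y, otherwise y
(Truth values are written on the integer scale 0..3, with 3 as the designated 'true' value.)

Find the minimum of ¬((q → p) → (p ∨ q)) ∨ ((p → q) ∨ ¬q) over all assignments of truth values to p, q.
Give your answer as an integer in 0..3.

1

Take p = 2, q = 1:
q → p = 1 → 2 = 3
p ∨ q = 2 ∨ 1 = 2
(q → p) → (p ∨ q) = 3 → 2 = 2
¬((q → p) → (p ∨ q)) = ¬2 = 0
p → q = 2 → 1 = 1
¬q = ¬1 = 0
(p → q) ∨ ¬q = 1 ∨ 0 = 1
¬((q → p) → (p ∨ q)) ∨ ((p → q) ∨ ¬q) = 0 ∨ 1 = 1
No assignment yields a value below 1, so this is the minimum.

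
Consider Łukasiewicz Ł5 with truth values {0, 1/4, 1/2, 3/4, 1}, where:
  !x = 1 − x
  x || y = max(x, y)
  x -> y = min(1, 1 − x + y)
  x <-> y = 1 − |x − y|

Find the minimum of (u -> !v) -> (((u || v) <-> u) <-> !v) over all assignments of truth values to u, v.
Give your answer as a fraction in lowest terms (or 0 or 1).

1/2

Take u = 1/2, v = 1/2:
!v = !1/2 = 1/2
u -> !v = 1/2 -> 1/2 = 1
u || v = 1/2 || 1/2 = 1/2
(u || v) <-> u = 1/2 <-> 1/2 = 1
!v = !1/2 = 1/2
((u || v) <-> u) <-> !v = 1 <-> 1/2 = 1/2
(u -> !v) -> (((u || v) <-> u) <-> !v) = 1 -> 1/2 = 1/2
No assignment yields a value below 1/2, so this is the minimum.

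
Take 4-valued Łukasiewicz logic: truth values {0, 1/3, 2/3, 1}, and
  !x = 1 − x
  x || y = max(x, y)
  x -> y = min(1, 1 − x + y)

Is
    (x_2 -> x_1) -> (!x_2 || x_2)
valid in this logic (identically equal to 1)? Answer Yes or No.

No

Counterexample: take x_1 = 1/3, x_2 = 1/3.
x_2 -> x_1 = 1/3 -> 1/3 = 1
!x_2 = !1/3 = 2/3
!x_2 || x_2 = 2/3 || 1/3 = 2/3
(x_2 -> x_1) -> (!x_2 || x_2) = 1 -> 2/3 = 2/3
This gives 2/3 ≠ 1.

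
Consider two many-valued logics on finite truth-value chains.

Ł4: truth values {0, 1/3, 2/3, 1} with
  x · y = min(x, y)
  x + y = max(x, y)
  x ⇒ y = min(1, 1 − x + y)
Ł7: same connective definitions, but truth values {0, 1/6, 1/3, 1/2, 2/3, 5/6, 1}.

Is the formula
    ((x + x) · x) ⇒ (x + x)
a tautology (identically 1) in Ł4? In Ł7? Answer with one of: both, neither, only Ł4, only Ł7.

both

In Ł4: every assignment gives 1 — tautology.
In Ł7: every assignment gives 1 — tautology.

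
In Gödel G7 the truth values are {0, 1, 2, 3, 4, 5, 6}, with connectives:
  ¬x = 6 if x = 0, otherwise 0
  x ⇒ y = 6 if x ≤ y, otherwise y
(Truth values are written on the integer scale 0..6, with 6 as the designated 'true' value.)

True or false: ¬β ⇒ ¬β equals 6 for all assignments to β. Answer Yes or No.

Yes

β = 0 ↦ 6
β = 1 ↦ 6
β = 2 ↦ 6
β = 3 ↦ 6
β = 4 ↦ 6
β = 5 ↦ 6
β = 6 ↦ 6
Every assignment gives a value ≥ 6.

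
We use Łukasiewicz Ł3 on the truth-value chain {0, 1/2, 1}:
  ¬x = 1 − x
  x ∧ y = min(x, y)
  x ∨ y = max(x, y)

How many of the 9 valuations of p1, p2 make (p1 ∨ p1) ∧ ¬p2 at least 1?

p1 = 0, p2 = 0 ↦ 0  <
p1 = 0, p2 = 1/2 ↦ 0  <
p1 = 0, p2 = 1 ↦ 0  <
p1 = 1/2, p2 = 0 ↦ 1/2  <
p1 = 1/2, p2 = 1/2 ↦ 1/2  <
p1 = 1/2, p2 = 1 ↦ 0  <
p1 = 1, p2 = 0 ↦ 1  ≥
p1 = 1, p2 = 1/2 ↦ 1/2  <
p1 = 1, p2 = 1 ↦ 0  <
So 1 of the 9 assignments meets the threshold.

1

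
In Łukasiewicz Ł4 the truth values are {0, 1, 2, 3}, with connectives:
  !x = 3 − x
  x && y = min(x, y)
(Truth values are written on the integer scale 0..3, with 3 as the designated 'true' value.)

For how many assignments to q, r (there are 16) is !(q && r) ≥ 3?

7

q = 0, r = 0 ↦ 3  ≥
q = 0, r = 1 ↦ 3  ≥
q = 0, r = 2 ↦ 3  ≥
q = 0, r = 3 ↦ 3  ≥
q = 1, r = 0 ↦ 3  ≥
q = 1, r = 1 ↦ 2  <
q = 1, r = 2 ↦ 2  <
q = 1, r = 3 ↦ 2  <
q = 2, r = 0 ↦ 3  ≥
q = 2, r = 1 ↦ 2  <
q = 2, r = 2 ↦ 1  <
q = 2, r = 3 ↦ 1  <
q = 3, r = 0 ↦ 3  ≥
q = 3, r = 1 ↦ 2  <
q = 3, r = 2 ↦ 1  <
q = 3, r = 3 ↦ 0  <
So 7 of the 16 assignments meet the threshold.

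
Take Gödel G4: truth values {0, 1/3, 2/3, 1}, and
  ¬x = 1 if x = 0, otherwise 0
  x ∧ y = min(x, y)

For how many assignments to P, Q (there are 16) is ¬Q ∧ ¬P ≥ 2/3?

1

P = 0, Q = 0 ↦ 1  ≥
P = 0, Q = 1/3 ↦ 0  <
P = 0, Q = 2/3 ↦ 0  <
P = 0, Q = 1 ↦ 0  <
P = 1/3, Q = 0 ↦ 0  <
P = 1/3, Q = 1/3 ↦ 0  <
P = 1/3, Q = 2/3 ↦ 0  <
P = 1/3, Q = 1 ↦ 0  <
P = 2/3, Q = 0 ↦ 0  <
P = 2/3, Q = 1/3 ↦ 0  <
P = 2/3, Q = 2/3 ↦ 0  <
P = 2/3, Q = 1 ↦ 0  <
P = 1, Q = 0 ↦ 0  <
P = 1, Q = 1/3 ↦ 0  <
P = 1, Q = 2/3 ↦ 0  <
P = 1, Q = 1 ↦ 0  <
So 1 of the 16 assignments meets the threshold.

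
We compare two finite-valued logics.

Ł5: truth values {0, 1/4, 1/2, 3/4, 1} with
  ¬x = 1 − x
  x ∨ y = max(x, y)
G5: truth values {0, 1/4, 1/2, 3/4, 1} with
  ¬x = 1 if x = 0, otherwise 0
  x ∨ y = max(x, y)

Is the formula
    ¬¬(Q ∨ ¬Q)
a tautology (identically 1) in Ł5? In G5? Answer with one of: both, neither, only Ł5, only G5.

In Ł5: at Q = 1/4 the value is 3/4 — not a tautology.
In G5: every assignment gives 1 — tautology.

only G5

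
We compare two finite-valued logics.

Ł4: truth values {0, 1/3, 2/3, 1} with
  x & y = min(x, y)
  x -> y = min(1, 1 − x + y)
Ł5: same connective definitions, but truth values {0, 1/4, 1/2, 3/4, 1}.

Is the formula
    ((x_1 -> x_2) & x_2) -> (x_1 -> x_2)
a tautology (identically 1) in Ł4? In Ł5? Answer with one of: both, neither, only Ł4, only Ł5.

In Ł4: every assignment gives 1 — tautology.
In Ł5: every assignment gives 1 — tautology.

both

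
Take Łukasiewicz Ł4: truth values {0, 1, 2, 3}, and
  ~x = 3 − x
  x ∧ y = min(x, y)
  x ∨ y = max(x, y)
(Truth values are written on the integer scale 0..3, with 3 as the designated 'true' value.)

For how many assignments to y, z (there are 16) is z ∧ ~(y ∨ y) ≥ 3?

y = 0, z = 0 ↦ 0  <
y = 0, z = 1 ↦ 1  <
y = 0, z = 2 ↦ 2  <
y = 0, z = 3 ↦ 3  ≥
y = 1, z = 0 ↦ 0  <
y = 1, z = 1 ↦ 1  <
y = 1, z = 2 ↦ 2  <
y = 1, z = 3 ↦ 2  <
y = 2, z = 0 ↦ 0  <
y = 2, z = 1 ↦ 1  <
y = 2, z = 2 ↦ 1  <
y = 2, z = 3 ↦ 1  <
y = 3, z = 0 ↦ 0  <
y = 3, z = 1 ↦ 0  <
y = 3, z = 2 ↦ 0  <
y = 3, z = 3 ↦ 0  <
So 1 of the 16 assignments meets the threshold.

1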